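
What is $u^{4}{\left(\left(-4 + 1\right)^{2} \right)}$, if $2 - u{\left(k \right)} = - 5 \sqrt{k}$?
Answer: $83521$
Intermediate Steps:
$u{\left(k \right)} = 2 + 5 \sqrt{k}$ ($u{\left(k \right)} = 2 - - 5 \sqrt{k} = 2 + 5 \sqrt{k}$)
$u^{4}{\left(\left(-4 + 1\right)^{2} \right)} = \left(2 + 5 \sqrt{\left(-4 + 1\right)^{2}}\right)^{4} = \left(2 + 5 \sqrt{\left(-3\right)^{2}}\right)^{4} = \left(2 + 5 \sqrt{9}\right)^{4} = \left(2 + 5 \cdot 3\right)^{4} = \left(2 + 15\right)^{4} = 17^{4} = 83521$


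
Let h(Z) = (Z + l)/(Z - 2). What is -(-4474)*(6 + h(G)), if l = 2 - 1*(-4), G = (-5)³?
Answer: 3941594/127 ≈ 31036.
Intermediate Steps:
G = -125
l = 6 (l = 2 + 4 = 6)
h(Z) = (6 + Z)/(-2 + Z) (h(Z) = (Z + 6)/(Z - 2) = (6 + Z)/(-2 + Z))
-(-4474)*(6 + h(G)) = -(-4474)*(6 + (6 - 125)/(-2 - 125)) = -(-4474)*(6 - 119/(-127)) = -(-4474)*(6 - 1/127*(-119)) = -(-4474)*(6 + 119/127) = -(-4474)*881/127 = -2237*(-1762/127) = 3941594/127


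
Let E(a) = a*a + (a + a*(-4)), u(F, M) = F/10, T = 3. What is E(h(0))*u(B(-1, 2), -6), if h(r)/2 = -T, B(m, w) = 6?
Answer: 162/5 ≈ 32.400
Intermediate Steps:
u(F, M) = F/10 (u(F, M) = F*(1/10) = F/10)
h(r) = -6 (h(r) = 2*(-1*3) = 2*(-3) = -6)
E(a) = a**2 - 3*a (E(a) = a**2 + (a - 4*a) = a**2 - 3*a)
E(h(0))*u(B(-1, 2), -6) = (-6*(-3 - 6))*((1/10)*6) = -6*(-9)*(3/5) = 54*(3/5) = 162/5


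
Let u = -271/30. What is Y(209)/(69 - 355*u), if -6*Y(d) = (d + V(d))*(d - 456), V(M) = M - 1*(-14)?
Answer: 106704/19655 ≈ 5.4288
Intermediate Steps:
V(M) = 14 + M (V(M) = M + 14 = 14 + M)
Y(d) = -(-456 + d)*(14 + 2*d)/6 (Y(d) = -(d + (14 + d))*(d - 456)/6 = -(14 + 2*d)*(-456 + d)/6 = -(-456 + d)*(14 + 2*d)/6)
u = -271/30 (u = -271*1/30 = -271/30 ≈ -9.0333)
Y(209)/(69 - 355*u) = (1064 - ⅓*209² + (449/3)*209)/(69 - 355*(-271/30)) = (1064 - ⅓*43681 + 93841/3)/(69 + 19241/6) = (1064 - 43681/3 + 93841/3)/(19655/6) = 17784*(6/19655) = 106704/19655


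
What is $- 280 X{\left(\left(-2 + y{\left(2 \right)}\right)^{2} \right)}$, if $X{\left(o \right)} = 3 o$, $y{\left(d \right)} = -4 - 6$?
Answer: $-120960$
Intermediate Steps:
$y{\left(d \right)} = -10$ ($y{\left(d \right)} = -4 - 6 = -10$)
$- 280 X{\left(\left(-2 + y{\left(2 \right)}\right)^{2} \right)} = - 280 \cdot 3 \left(-2 - 10\right)^{2} = - 280 \cdot 3 \left(-12\right)^{2} = - 280 \cdot 3 \cdot 144 = \left(-280\right) 432 = -120960$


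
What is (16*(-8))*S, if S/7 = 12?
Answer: -10752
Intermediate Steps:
S = 84 (S = 7*12 = 84)
(16*(-8))*S = (16*(-8))*84 = -128*84 = -10752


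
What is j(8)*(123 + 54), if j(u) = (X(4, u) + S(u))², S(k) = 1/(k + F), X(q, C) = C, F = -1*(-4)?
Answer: 555131/48 ≈ 11565.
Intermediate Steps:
F = 4
S(k) = 1/(4 + k) (S(k) = 1/(k + 4) = 1/(4 + k))
j(u) = (u + 1/(4 + u))²
j(8)*(123 + 54) = (8 + 1/(4 + 8))²*(123 + 54) = (8 + 1/12)²*177 = (97/12)²*177 = (9409/144)*177 = 555131/48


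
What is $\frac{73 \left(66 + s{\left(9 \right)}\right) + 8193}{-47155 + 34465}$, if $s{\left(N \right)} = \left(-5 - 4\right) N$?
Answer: $- \frac{1183}{2115} \approx -0.55934$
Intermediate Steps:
$s{\left(N \right)} = - 9 N$
$\frac{73 \left(66 + s{\left(9 \right)}\right) + 8193}{-47155 + 34465} = \frac{73 \left(66 - 81\right) + 8193}{-47155 + 34465} = \frac{73 \left(66 - 81\right) + 8193}{-12690} = \left(73 \left(-15\right) + 8193\right) \left(- \frac{1}{12690}\right) = \left(-1095 + 8193\right) \left(- \frac{1}{12690}\right) = 7098 \left(- \frac{1}{12690}\right) = - \frac{1183}{2115}$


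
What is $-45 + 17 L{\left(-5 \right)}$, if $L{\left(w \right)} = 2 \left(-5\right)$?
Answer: $-215$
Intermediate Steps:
$L{\left(w \right)} = -10$
$-45 + 17 L{\left(-5 \right)} = -45 + 17 \left(-10\right) = -45 - 170 = -215$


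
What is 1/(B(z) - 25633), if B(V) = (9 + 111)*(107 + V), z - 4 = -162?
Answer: -1/31753 ≈ -3.1493e-5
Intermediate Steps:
z = -158 (z = 4 - 162 = -158)
B(V) = 12840 + 120*V (B(V) = 120*(107 + V) = 12840 + 120*V)
1/(B(z) - 25633) = 1/((12840 + 120*(-158)) - 25633) = 1/((12840 - 18960) - 25633) = 1/(-6120 - 25633) = 1/(-31753) = -1/31753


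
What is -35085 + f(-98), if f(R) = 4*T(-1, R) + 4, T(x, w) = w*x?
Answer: -34689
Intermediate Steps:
f(R) = 4 - 4*R (f(R) = 4*(R*(-1)) + 4 = 4*(-R) + 4 = -4*R + 4 = 4 - 4*R)
-35085 + f(-98) = -35085 + (4 - 4*(-98)) = -35085 + (4 + 392) = -35085 + 396 = -34689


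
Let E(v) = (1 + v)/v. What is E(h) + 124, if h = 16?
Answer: 2001/16 ≈ 125.06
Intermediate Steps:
E(v) = (1 + v)/v
E(h) + 124 = (1 + 16)/16 + 124 = (1/16)*17 + 124 = 17/16 + 124 = 2001/16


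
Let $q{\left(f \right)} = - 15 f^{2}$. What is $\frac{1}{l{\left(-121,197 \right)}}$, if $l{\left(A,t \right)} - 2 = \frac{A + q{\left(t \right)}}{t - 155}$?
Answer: $- \frac{21}{291086} \approx -7.2144 \cdot 10^{-5}$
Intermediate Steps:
$l{\left(A,t \right)} = 2 + \frac{A - 15 t^{2}}{-155 + t}$ ($l{\left(A,t \right)} = 2 + \frac{A - 15 t^{2}}{t - 155} = 2 + \frac{A - 15 t^{2}}{-155 + t}$)
$\frac{1}{l{\left(-121,197 \right)}} = \frac{1}{\frac{1}{-155 + 197} \left(-310 - 121 - 15 \cdot 197^{2} + 2 \cdot 197\right)} = \frac{1}{\frac{1}{42} \left(-310 - 121 - 582135 + 394\right)} = \frac{1}{\frac{1}{42} \left(-582172\right)} = \frac{1}{- \frac{291086}{21}} = - \frac{21}{291086}$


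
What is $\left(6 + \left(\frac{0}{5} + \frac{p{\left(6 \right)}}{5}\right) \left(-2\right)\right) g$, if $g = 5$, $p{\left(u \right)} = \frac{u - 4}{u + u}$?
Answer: $\frac{89}{3} \approx 29.667$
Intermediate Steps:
$p{\left(u \right)} = \frac{-4 + u}{2 u}$
$\left(6 + \left(\frac{0}{5} + \frac{p{\left(6 \right)}}{5}\right) \left(-2\right)\right) g = \left(6 + \left(\frac{0}{5} + \frac{\frac{1}{2} \cdot \frac{1}{6} \left(-4 + 6\right)}{5}\right) \left(-2\right)\right) 5 = \left(6 + \left(0 \cdot \frac{1}{5} + \frac{1}{2} \cdot \frac{1}{6} \cdot 2 \cdot \frac{1}{5}\right) \left(-2\right)\right) 5 = \left(6 + \left(0 + \frac{1}{6} \cdot \frac{1}{5}\right) \left(-2\right)\right) 5 = \left(6 + \left(0 + \frac{1}{30}\right) \left(-2\right)\right) 5 = \left(6 + \frac{1}{30} \left(-2\right)\right) 5 = \left(6 - \frac{1}{15}\right) 5 = \frac{89}{15} \cdot 5 = \frac{89}{3}$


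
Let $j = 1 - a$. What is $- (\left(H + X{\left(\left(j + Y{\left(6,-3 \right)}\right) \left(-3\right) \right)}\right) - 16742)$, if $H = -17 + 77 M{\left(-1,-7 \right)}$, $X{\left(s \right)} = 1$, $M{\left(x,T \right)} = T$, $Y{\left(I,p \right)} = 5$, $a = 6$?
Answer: $17297$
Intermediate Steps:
$j = -5$ ($j = 1 - 6 = -5$)
$H = -556$ ($H = -17 + 77 \left(-7\right) = -17 - 539 = -556$)
$- (\left(H + X{\left(\left(j + Y{\left(6,-3 \right)}\right) \left(-3\right) \right)}\right) - 16742) = - (\left(-556 + 1\right) - 16742) = - (-555 - 16742) = \left(-1\right) \left(-17297\right) = 17297$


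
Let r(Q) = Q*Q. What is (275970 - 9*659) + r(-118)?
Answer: 283963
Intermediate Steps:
r(Q) = Q²
(275970 - 9*659) + r(-118) = (275970 - 9*659) + (-118)² = (275970 - 5931) + 13924 = 270039 + 13924 = 283963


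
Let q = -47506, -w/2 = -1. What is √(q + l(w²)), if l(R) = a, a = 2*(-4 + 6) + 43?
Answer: I*√47459 ≈ 217.85*I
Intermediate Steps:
w = 2 (w = -2*(-1) = 2)
a = 47 (a = 2*2 + 43 = 4 + 43 = 47)
l(R) = 47
√(q + l(w²)) = √(-47506 + 47) = √(-47459) = I*√47459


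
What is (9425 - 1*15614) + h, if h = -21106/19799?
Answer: -122557117/19799 ≈ -6190.1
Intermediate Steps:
h = -21106/19799 (h = -21106*1/19799 = -21106/19799 ≈ -1.0660)
(9425 - 1*15614) + h = (9425 - 1*15614) - 21106/19799 = (9425 - 15614) - 21106/19799 = -6189 - 21106/19799 = -122557117/19799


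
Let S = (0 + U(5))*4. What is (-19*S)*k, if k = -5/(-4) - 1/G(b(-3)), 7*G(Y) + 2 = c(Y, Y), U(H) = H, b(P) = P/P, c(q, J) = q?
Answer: -3135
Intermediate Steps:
b(P) = 1
G(Y) = -2/7 + Y/7
k = 33/4 (k = -5/(-4) - 1/(-2/7 + (⅐)*1) = -5*(-¼) - 1/(-2/7 + ⅐) = 5/4 - 1/(-⅐) = 5/4 - 1*(-7) = 5/4 + 7 = 33/4 ≈ 8.2500)
S = 20 (S = (0 + 5)*4 = 5*4 = 20)
(-19*S)*k = -19*20*(33/4) = -380*33/4 = -3135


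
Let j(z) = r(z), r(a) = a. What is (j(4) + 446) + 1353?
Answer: 1803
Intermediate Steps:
j(z) = z
(j(4) + 446) + 1353 = (4 + 446) + 1353 = 450 + 1353 = 1803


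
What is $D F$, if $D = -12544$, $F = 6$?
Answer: $-75264$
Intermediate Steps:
$D F = \left(-12544\right) 6 = -75264$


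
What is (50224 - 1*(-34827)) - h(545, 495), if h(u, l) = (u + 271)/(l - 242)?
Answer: 21517087/253 ≈ 85048.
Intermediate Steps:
h(u, l) = (271 + u)/(-242 + l)
(50224 - 1*(-34827)) - h(545, 495) = (50224 - 1*(-34827)) - (271 + 545)/(-242 + 495) = (50224 + 34827) - 816/253 = 85051 - 816/253 = 21517087/253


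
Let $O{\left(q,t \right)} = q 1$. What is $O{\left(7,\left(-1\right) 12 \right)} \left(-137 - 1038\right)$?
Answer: $-8225$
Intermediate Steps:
$O{\left(q,t \right)} = q$
$O{\left(7,\left(-1\right) 12 \right)} \left(-137 - 1038\right) = 7 \left(-137 - 1038\right) = 7 \left(-1175\right) = -8225$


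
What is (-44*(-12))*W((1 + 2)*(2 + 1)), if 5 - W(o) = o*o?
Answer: -40128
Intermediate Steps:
W(o) = 5 - o**2 (W(o) = 5 - o*o = 5 - o**2)
(-44*(-12))*W((1 + 2)*(2 + 1)) = (-44*(-12))*(5 - ((1 + 2)*(2 + 1))**2) = 528*(5 - (3*3)**2) = 528*(5 - 1*9**2) = 528*(5 - 1*81) = 528*(5 - 81) = 528*(-76) = -40128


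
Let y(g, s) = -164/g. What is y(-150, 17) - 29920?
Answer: -2243918/75 ≈ -29919.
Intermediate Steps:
y(-150, 17) - 29920 = -164/(-150) - 29920 = -164*(-1/150) - 29920 = 82/75 - 29920 = -2243918/75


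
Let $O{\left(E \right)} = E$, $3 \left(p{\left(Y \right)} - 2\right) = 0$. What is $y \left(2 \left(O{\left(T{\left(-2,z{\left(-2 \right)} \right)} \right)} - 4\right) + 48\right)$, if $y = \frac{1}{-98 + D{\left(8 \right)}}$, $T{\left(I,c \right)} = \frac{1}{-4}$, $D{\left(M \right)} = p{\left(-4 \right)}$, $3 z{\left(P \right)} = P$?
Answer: $- \frac{79}{192} \approx -0.41146$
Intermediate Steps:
$z{\left(P \right)} = \frac{P}{3}$
$p{\left(Y \right)} = 2$ ($p{\left(Y \right)} = 2 + \frac{1}{3} \cdot 0 = 2 + 0 = 2$)
$D{\left(M \right)} = 2$
$T{\left(I,c \right)} = - \frac{1}{4}$
$y = - \frac{1}{96}$ ($y = \frac{1}{-98 + 2} = \frac{1}{-96} = - \frac{1}{96} \approx -0.010417$)
$y \left(2 \left(O{\left(T{\left(-2,z{\left(-2 \right)} \right)} \right)} - 4\right) + 48\right) = - \frac{2 \left(- \frac{1}{4} - 4\right) + 48}{96} = - \frac{2 \left(- \frac{17}{4}\right) + 48}{96} = - \frac{- \frac{17}{2} + 48}{96} = \left(- \frac{1}{96}\right) \frac{79}{2} = - \frac{79}{192}$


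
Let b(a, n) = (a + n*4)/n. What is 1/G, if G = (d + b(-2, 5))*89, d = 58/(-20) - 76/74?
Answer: -370/10769 ≈ -0.034358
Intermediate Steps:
b(a, n) = (a + 4*n)/n
d = -1453/370 (d = 58*(-1/20) - 76*1/74 = -29/10 - 38/37 = -1453/370 ≈ -3.9270)
G = -10769/370 (G = (-1453/370 + (4 - 2/5))*89 = (-1453/370 + 18/5)*89 = -121/370*89 = -10769/370 ≈ -29.105)
1/G = 1/(-10769/370) = -370/10769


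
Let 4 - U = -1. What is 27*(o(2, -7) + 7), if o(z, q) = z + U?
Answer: 378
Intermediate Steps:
U = 5 (U = 4 - 1*(-1) = 4 + 1 = 5)
o(z, q) = 5 + z (o(z, q) = z + 5 = 5 + z)
27*(o(2, -7) + 7) = 27*((5 + 2) + 7) = 27*(7 + 7) = 27*14 = 378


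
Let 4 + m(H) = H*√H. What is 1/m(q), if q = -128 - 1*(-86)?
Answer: I/(2*(-2*I + 21*√42)) ≈ -5.3978e-5 + 0.0036731*I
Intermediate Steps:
q = -42 (q = -128 + 86 = -42)
m(H) = -4 + H^(3/2) (m(H) = -4 + H*√H = -4 + H^(3/2))
1/m(q) = 1/(-4 + (-42)^(3/2)) = 1/(-4 - 42*I*√42)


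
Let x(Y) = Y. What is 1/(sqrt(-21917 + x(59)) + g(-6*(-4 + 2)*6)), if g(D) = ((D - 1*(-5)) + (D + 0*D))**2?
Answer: 22201/492906259 - I*sqrt(21858)/492906259 ≈ 4.5041e-5 - 2.9994e-7*I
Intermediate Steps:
g(D) = (5 + 2*D)**2 (g(D) = ((D + 5) + (D + 0))**2 = ((5 + D) + D)**2 = (5 + 2*D)**2)
1/(sqrt(-21917 + x(59)) + g(-6*(-4 + 2)*6)) = 1/(sqrt(-21917 + 59) + (5 + 2*(-6*(-4 + 2)*6))**2) = 1/(sqrt(-21858) + (5 + 2*(-(-12)*6))**2) = 1/(I*sqrt(21858) + (5 + 2*(-6*(-12)))**2) = 1/(I*sqrt(21858) + (5 + 2*72)**2) = 1/(I*sqrt(21858) + (5 + 144)**2) = 1/(I*sqrt(21858) + 149**2) = 1/(I*sqrt(21858) + 22201) = 1/(22201 + I*sqrt(21858))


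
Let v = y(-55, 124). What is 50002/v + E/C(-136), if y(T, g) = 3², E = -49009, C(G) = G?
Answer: 7241353/1224 ≈ 5916.1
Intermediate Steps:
y(T, g) = 9
v = 9
50002/v + E/C(-136) = 50002/9 - 49009/(-136) = 50002*(⅑) - 49009*(-1/136) = 50002/9 + 49009/136 = 7241353/1224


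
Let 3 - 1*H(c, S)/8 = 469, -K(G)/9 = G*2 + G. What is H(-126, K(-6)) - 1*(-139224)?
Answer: 135496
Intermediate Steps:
K(G) = -27*G (K(G) = -9*(G*2 + G) = -9*(2*G + G) = -27*G)
H(c, S) = -3728 (H(c, S) = 24 - 8*469 = 24 - 3752 = -3728)
H(-126, K(-6)) - 1*(-139224) = -3728 - 1*(-139224) = -3728 + 139224 = 135496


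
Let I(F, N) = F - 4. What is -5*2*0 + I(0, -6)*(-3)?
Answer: 12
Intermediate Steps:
I(F, N) = -4 + F
-5*2*0 + I(0, -6)*(-3) = -5*2*0 + (-4 + 0)*(-3) = -10*0 - 4*(-3) = 0 + 12 = 12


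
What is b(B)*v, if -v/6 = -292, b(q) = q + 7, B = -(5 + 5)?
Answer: -5256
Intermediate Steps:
B = -10 (B = -1*10 = -10)
b(q) = 7 + q
v = 1752 (v = -6*(-292) = 1752)
b(B)*v = (7 - 10)*1752 = -3*1752 = -5256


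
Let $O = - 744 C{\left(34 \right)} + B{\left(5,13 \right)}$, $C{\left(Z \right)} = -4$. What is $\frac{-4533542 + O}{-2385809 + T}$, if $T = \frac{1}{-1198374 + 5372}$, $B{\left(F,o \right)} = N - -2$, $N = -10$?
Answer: $\frac{5404983843148}{2846274908619} \approx 1.899$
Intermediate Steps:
$B{\left(F,o \right)} = -8$ ($B{\left(F,o \right)} = -10 - -2 = -10 + 2 = -8$)
$O = 2968$ ($O = \left(-744\right) \left(-4\right) - 8 = 2976 - 8 = 2968$)
$T = - \frac{1}{1193002}$ ($T = \frac{1}{-1193002} = - \frac{1}{1193002} \approx -8.3822 \cdot 10^{-7}$)
$\frac{-4533542 + O}{-2385809 + T} = \frac{-4533542 + 2968}{-2385809 - \frac{1}{1193002}} = - \frac{4530574}{- \frac{2846274908619}{1193002}} = \left(-4530574\right) \left(- \frac{1193002}{2846274908619}\right) = \frac{5404983843148}{2846274908619}$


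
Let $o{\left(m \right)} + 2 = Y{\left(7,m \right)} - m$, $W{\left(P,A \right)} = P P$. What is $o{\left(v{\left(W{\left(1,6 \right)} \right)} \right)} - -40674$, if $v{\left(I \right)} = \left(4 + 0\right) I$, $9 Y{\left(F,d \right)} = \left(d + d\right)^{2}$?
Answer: $\frac{366076}{9} \approx 40675.0$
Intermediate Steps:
$W{\left(P,A \right)} = P^{2}$
$Y{\left(F,d \right)} = \frac{4 d^{2}}{9}$ ($Y{\left(F,d \right)} = \frac{\left(d + d\right)^{2}}{9} = \frac{\left(2 d\right)^{2}}{9} = \frac{4 d^{2}}{9}$)
$v{\left(I \right)} = 4 I$
$o{\left(m \right)} = -2 - m + \frac{4 m^{2}}{9}$ ($o{\left(m \right)} = -2 + \left(\frac{4 m^{2}}{9} - m\right) = -2 + \left(- m + \frac{4 m^{2}}{9}\right) = -2 - m + \frac{4 m^{2}}{9}$)
$o{\left(v{\left(W{\left(1,6 \right)} \right)} \right)} - -40674 = \left(-2 - 4 \cdot 1^{2} + \frac{4 \left(4 \cdot 1^{2}\right)^{2}}{9}\right) - -40674 = \left(-2 - 4 \cdot 1 + \frac{4 \left(4 \cdot 1\right)^{2}}{9}\right) + 40674 = \left(-2 - 4 + \frac{4 \cdot 4^{2}}{9}\right) + 40674 = \left(-2 - 4 + \frac{4}{9} \cdot 16\right) + 40674 = \left(-2 - 4 + \frac{64}{9}\right) + 40674 = \frac{10}{9} + 40674 = \frac{366076}{9}$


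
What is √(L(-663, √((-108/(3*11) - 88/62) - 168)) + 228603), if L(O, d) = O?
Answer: 2*√56985 ≈ 477.43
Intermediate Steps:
√(L(-663, √((-108/(3*11) - 88/62) - 168)) + 228603) = √(-663 + 228603) = √227940 = 2*√56985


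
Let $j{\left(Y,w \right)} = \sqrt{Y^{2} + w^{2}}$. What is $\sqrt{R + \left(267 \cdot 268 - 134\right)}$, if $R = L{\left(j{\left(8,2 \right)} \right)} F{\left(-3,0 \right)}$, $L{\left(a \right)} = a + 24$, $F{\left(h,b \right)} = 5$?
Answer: $\sqrt{71542 + 10 \sqrt{17}} \approx 267.55$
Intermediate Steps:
$L{\left(a \right)} = 24 + a$
$R = 120 + 10 \sqrt{17}$ ($R = \left(24 + \sqrt{8^{2} + 2^{2}}\right) 5 = \left(24 + \sqrt{64 + 4}\right) 5 = \left(24 + \sqrt{68}\right) 5 = \left(24 + 2 \sqrt{17}\right) 5 = 120 + 10 \sqrt{17} \approx 161.23$)
$\sqrt{R + \left(267 \cdot 268 - 134\right)} = \sqrt{\left(120 + 10 \sqrt{17}\right) + \left(267 \cdot 268 - 134\right)} = \sqrt{\left(120 + 10 \sqrt{17}\right) + \left(71556 - 134\right)} = \sqrt{\left(120 + 10 \sqrt{17}\right) + 71422} = \sqrt{71542 + 10 \sqrt{17}}$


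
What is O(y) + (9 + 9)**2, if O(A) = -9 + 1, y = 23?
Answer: 316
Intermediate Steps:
O(A) = -8
O(y) + (9 + 9)**2 = -8 + (9 + 9)**2 = -8 + 18**2 = -8 + 324 = 316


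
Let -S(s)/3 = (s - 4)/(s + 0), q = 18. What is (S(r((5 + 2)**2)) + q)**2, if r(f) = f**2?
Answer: 1297944729/5764801 ≈ 225.15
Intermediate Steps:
S(s) = -3*(-4 + s)/s (S(s) = -3*(s - 4)/(s + 0) = -3*(-4 + s)/s)
(S(r((5 + 2)**2)) + q)**2 = ((-3 + 12/(((5 + 2)**2)**2)) + 18)**2 = ((-3 + 12/((7**2)**2)) + 18)**2 = ((-3 + 12/(49**2)) + 18)**2 = ((-3 + 12/2401) + 18)**2 = (-7191/2401 + 18)**2 = (36027/2401)**2 = 1297944729/5764801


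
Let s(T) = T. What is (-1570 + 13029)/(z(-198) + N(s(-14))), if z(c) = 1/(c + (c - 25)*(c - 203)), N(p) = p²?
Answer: 1022429275/17488101 ≈ 58.464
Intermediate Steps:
z(c) = 1/(c + (-203 + c)*(-25 + c)) (z(c) = 1/(c + (-25 + c)*(-203 + c)) = 1/(c + (-203 + c)*(-25 + c)))
(-1570 + 13029)/(z(-198) + N(s(-14))) = (-1570 + 13029)/(1/(5075 + (-198)² - 227*(-198)) + (-14)²) = 11459/(1/(5075 + 39204 + 44946) + 196) = 11459/(1/89225 + 196) = 11459/(17488101/89225) = 11459*(89225/17488101) = 1022429275/17488101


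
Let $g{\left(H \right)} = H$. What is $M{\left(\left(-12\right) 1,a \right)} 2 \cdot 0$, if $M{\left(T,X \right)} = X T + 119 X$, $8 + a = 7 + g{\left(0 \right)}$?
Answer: $0$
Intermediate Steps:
$a = -1$ ($a = -8 + \left(7 + 0\right) = -8 + 7 = -1$)
$M{\left(T,X \right)} = 119 X + T X$ ($M{\left(T,X \right)} = T X + 119 X = 119 X + T X$)
$M{\left(\left(-12\right) 1,a \right)} 2 \cdot 0 = - (119 - 12) 2 \cdot 0 = - (119 - 12) 0 = \left(-1\right) 107 \cdot 0 = \left(-107\right) 0 = 0$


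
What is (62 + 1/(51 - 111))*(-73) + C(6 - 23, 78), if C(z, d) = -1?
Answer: -271547/60 ≈ -4525.8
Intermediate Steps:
(62 + 1/(51 - 111))*(-73) + C(6 - 23, 78) = (62 + 1/(51 - 111))*(-73) - 1 = (62 + 1/(-60))*(-73) - 1 = (62 - 1/60)*(-73) - 1 = (3719/60)*(-73) - 1 = -271487/60 - 1 = -271547/60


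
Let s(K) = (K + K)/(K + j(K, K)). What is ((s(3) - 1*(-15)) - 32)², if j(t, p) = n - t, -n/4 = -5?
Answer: 27889/100 ≈ 278.89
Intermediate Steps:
n = 20 (n = -4*(-5) = 20)
j(t, p) = 20 - t
s(K) = K/10 (s(K) = (K + K)/(K + (20 - K)) = (2*K)/20 = (2*K)*(1/20) = K/10)
((s(3) - 1*(-15)) - 32)² = (((⅒)*3 - 1*(-15)) - 32)² = ((3/10 + 15) - 32)² = (153/10 - 32)² = (-167/10)² = 27889/100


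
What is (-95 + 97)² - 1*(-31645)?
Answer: 31649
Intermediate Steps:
(-95 + 97)² - 1*(-31645) = 2² + 31645 = 4 + 31645 = 31649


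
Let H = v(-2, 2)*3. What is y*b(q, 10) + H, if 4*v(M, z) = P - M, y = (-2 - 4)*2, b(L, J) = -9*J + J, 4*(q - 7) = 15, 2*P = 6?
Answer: 3855/4 ≈ 963.75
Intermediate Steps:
P = 3 (P = (1/2)*6 = 3)
q = 43/4 (q = 7 + (1/4)*15 = 7 + 15/4 = 43/4 ≈ 10.750)
b(L, J) = -8*J
y = -12 (y = -6*2 = -12)
v(M, z) = 3/4 - M/4 (v(M, z) = (3 - M)/4 = 3/4 - M/4)
H = 15/4 (H = (3/4 - 1/4*(-2))*3 = (3/4 + 1/2)*3 = (5/4)*3 = 15/4 ≈ 3.7500)
y*b(q, 10) + H = -(-96)*10 + 15/4 = -12*(-80) + 15/4 = 960 + 15/4 = 3855/4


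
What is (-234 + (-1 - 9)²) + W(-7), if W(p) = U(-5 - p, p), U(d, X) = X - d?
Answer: -143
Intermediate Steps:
W(p) = 5 + 2*p (W(p) = p - (-5 - p) = p + (5 + p) = 5 + 2*p)
(-234 + (-1 - 9)²) + W(-7) = (-234 + (-1 - 9)²) + (5 + 2*(-7)) = (-234 + (-10)²) + (5 - 14) = (-234 + 100) - 9 = -134 - 9 = -143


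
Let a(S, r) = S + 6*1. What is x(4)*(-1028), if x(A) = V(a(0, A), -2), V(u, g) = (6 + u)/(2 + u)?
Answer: -1542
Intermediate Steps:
a(S, r) = 6 + S (a(S, r) = S + 6 = 6 + S)
V(u, g) = (6 + u)/(2 + u)
x(A) = 3/2 (x(A) = (6 + (6 + 0))/(2 + (6 + 0)) = (6 + 6)/(2 + 6) = 12/8 = (1/8)*12 = 3/2)
x(4)*(-1028) = (3/2)*(-1028) = -1542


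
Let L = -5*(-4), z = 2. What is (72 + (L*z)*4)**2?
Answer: 53824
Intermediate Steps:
L = 20
(72 + (L*z)*4)**2 = (72 + (20*2)*4)**2 = (72 + 40*4)**2 = (72 + 160)**2 = 232**2 = 53824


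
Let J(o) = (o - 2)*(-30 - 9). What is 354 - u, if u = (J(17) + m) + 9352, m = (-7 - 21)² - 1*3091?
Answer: -6106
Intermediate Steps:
J(o) = 78 - 39*o (J(o) = (-2 + o)*(-39) = 78 - 39*o)
m = -2307 (m = (-28)² - 3091 = 784 - 3091 = -2307)
u = 6460 (u = ((78 - 39*17) - 2307) + 9352 = ((78 - 663) - 2307) + 9352 = (-585 - 2307) + 9352 = -2892 + 9352 = 6460)
354 - u = 354 - 1*6460 = 354 - 6460 = -6106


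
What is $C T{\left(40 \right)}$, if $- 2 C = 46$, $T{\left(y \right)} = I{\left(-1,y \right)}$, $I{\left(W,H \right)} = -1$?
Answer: $23$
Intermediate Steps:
$T{\left(y \right)} = -1$
$C = -23$ ($C = \left(- \frac{1}{2}\right) 46 = -23$)
$C T{\left(40 \right)} = \left(-23\right) \left(-1\right) = 23$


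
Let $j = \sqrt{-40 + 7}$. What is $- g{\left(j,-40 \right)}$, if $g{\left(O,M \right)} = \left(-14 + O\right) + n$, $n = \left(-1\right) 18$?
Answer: $32 - i \sqrt{33} \approx 32.0 - 5.7446 i$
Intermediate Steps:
$n = -18$
$j = i \sqrt{33}$ ($j = \sqrt{-33} = i \sqrt{33} \approx 5.7446 i$)
$g{\left(O,M \right)} = -32 + O$ ($g{\left(O,M \right)} = \left(-14 + O\right) - 18 = -32 + O$)
$- g{\left(j,-40 \right)} = - (-32 + i \sqrt{33}) = 32 - i \sqrt{33}$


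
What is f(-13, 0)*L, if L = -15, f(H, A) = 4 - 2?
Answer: -30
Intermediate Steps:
f(H, A) = 2
f(-13, 0)*L = 2*(-15) = -30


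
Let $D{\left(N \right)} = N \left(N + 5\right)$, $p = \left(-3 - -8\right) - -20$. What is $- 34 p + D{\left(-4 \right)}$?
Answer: $-854$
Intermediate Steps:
$p = 25$ ($p = \left(-3 + 8\right) + 20 = 5 + 20 = 25$)
$D{\left(N \right)} = N \left(5 + N\right)$
$- 34 p + D{\left(-4 \right)} = \left(-34\right) 25 - 4 \left(5 - 4\right) = -850 - 4 = -854$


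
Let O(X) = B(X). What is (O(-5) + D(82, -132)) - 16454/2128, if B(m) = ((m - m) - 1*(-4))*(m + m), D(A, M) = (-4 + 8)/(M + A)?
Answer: -66937/1400 ≈ -47.812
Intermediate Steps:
D(A, M) = 4/(A + M)
B(m) = 8*m (B(m) = (0 + 4)*(2*m) = 4*(2*m) = 8*m)
O(X) = 8*X
(O(-5) + D(82, -132)) - 16454/2128 = (8*(-5) + 4/(82 - 132)) - 16454/2128 = (-40 + 4/(-50)) - 16454*1/2128 = (-40 + 4*(-1/50)) - 433/56 = (-40 - 2/25) - 433/56 = -1002/25 - 433/56 = -66937/1400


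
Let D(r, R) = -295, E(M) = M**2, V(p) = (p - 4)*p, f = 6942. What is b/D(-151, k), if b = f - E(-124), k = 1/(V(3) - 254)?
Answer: 8434/295 ≈ 28.590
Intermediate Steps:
V(p) = p*(-4 + p) (V(p) = (-4 + p)*p = p*(-4 + p))
k = -1/257 (k = 1/(3*(-4 + 3) - 254) = 1/(3*(-1) - 254) = 1/(-3 - 254) = 1/(-257) = -1/257 ≈ -0.0038911)
b = -8434 (b = 6942 - 1*(-124)**2 = 6942 - 1*15376 = 6942 - 15376 = -8434)
b/D(-151, k) = -8434/(-295) = -8434*(-1/295) = 8434/295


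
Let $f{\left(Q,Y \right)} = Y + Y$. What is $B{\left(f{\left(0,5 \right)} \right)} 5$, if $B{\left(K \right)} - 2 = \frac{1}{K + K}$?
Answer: $\frac{41}{4} \approx 10.25$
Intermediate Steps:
$f{\left(Q,Y \right)} = 2 Y$
$B{\left(K \right)} = 2 + \frac{1}{2 K}$ ($B{\left(K \right)} = 2 + \frac{1}{K + K} = 2 + \frac{1}{2 K}$)
$B{\left(f{\left(0,5 \right)} \right)} 5 = \left(2 + \frac{1}{2 \cdot 2 \cdot 5}\right) 5 = \left(2 + \frac{1}{2 \cdot 10}\right) 5 = \left(2 + \frac{1}{2} \cdot \frac{1}{10}\right) 5 = \left(2 + \frac{1}{20}\right) 5 = \frac{41}{20} \cdot 5 = \frac{41}{4}$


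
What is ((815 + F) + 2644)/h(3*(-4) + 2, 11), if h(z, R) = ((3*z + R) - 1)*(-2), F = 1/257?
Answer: 222241/2570 ≈ 86.475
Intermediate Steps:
F = 1/257 ≈ 0.0038911
h(z, R) = 2 - 6*z - 2*R (h(z, R) = ((R + 3*z) - 1)*(-2) = (-1 + R + 3*z)*(-2) = 2 - 6*z - 2*R)
((815 + F) + 2644)/h(3*(-4) + 2, 11) = ((815 + 1/257) + 2644)/(2 - 6*(3*(-4) + 2) - 2*11) = (209456/257 + 2644)/(2 - 6*(-12 + 2) - 22) = 888964/(257*(2 - 6*(-10) - 22)) = 888964/(257*(2 + 60 - 22)) = (888964/257)/40 = (888964/257)*(1/40) = 222241/2570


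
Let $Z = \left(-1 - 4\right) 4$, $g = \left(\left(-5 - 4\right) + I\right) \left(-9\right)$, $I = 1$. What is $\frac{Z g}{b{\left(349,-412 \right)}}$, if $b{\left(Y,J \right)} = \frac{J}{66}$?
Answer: $\frac{23760}{103} \approx 230.68$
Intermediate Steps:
$b{\left(Y,J \right)} = \frac{J}{66}$ ($b{\left(Y,J \right)} = J \frac{1}{66} = \frac{J}{66}$)
$g = 72$ ($g = \left(\left(-5 - 4\right) + 1\right) \left(-9\right) = \left(-9 + 1\right) \left(-9\right) = \left(-8\right) \left(-9\right) = 72$)
$Z = -20$ ($Z = \left(-5\right) 4 = -20$)
$\frac{Z g}{b{\left(349,-412 \right)}} = \frac{\left(-20\right) 72}{\frac{1}{66} \left(-412\right)} = - \frac{1440}{- \frac{206}{33}} = \left(-1440\right) \left(- \frac{33}{206}\right) = \frac{23760}{103}$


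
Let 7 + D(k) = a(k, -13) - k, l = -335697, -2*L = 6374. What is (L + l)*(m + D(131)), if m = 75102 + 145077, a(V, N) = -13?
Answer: -74563968752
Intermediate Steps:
L = -3187 (L = -½*6374 = -3187)
m = 220179
D(k) = -20 - k (D(k) = -7 + (-13 - k) = -20 - k)
(L + l)*(m + D(131)) = (-3187 - 335697)*(220179 + (-20 - 1*131)) = -338884*(220179 + (-20 - 131)) = -338884*(220179 - 151) = -338884*220028 = -74563968752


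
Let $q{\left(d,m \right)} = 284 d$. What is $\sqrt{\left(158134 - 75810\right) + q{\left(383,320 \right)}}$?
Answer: $2 \sqrt{47774} \approx 437.15$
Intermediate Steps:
$\sqrt{\left(158134 - 75810\right) + q{\left(383,320 \right)}} = \sqrt{\left(158134 - 75810\right) + 284 \cdot 383} = \sqrt{\left(158134 - 75810\right) + 108772} = \sqrt{82324 + 108772} = \sqrt{191096} = 2 \sqrt{47774}$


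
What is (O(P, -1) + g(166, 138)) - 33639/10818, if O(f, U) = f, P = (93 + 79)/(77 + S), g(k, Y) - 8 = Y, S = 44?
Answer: 62967055/436326 ≈ 144.31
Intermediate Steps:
g(k, Y) = 8 + Y
P = 172/121 (P = (93 + 79)/(77 + 44) = 172/121 ≈ 1.4215)
(O(P, -1) + g(166, 138)) - 33639/10818 = (172/121 + (8 + 138)) - 33639/10818 = (172/121 + 146) - 33639*1/10818 = 17838/121 - 11213/3606 = 62967055/436326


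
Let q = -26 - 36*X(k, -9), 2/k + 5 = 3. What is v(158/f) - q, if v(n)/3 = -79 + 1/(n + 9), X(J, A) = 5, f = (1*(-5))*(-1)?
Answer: -6278/203 ≈ -30.926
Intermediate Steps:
k = -1 (k = 2/(-5 + 3) = 2/(-2) = 2*(-½) = -1)
f = 5 (f = -5*(-1) = 5)
v(n) = -237 + 3/(9 + n) (v(n) = 3*(-79 + 1/(n + 9)) = 3*(-79 + 1/(9 + n)) = -237 + 3/(9 + n))
q = -206 (q = -26 - 36*5 = -26 - 180 = -206)
v(158/f) - q = 3*(-710 - 12482/5)/(9 + 158/5) - 1*(-206) = 3*(-710 - 12482/5)/(9 + 158*(⅕)) + 206 = 3*(-710 - 79*158/5)/(9 + 158/5) + 206 = 3*(-710 - 12482/5)/(203/5) + 206 = 3*(5/203)*(-16032/5) + 206 = -48096/203 + 206 = -6278/203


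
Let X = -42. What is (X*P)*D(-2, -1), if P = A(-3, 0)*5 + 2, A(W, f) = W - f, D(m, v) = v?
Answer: -546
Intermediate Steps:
P = -13 (P = (-3 - 1*0)*5 + 2 = (-3 + 0)*5 + 2 = -3*5 + 2 = -15 + 2 = -13)
(X*P)*D(-2, -1) = -42*(-13)*(-1) = 546*(-1) = -546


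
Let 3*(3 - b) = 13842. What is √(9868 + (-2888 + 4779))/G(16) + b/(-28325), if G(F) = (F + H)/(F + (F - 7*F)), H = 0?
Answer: 4611/28325 - 5*√11759 ≈ -542.03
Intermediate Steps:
b = -4611 (b = 3 - ⅓*13842 = 3 - 4614 = -4611)
G(F) = -⅕ (G(F) = (F + 0)/(F + (F - 7*F)) = F/(F - 6*F) = F/((-5*F)) = F*(-1/(5*F)) = -⅕)
√(9868 + (-2888 + 4779))/G(16) + b/(-28325) = √(9868 + (-2888 + 4779))/(-⅕) - 4611/(-28325) = √(9868 + 1891)*(-5) - 4611*(-1/28325) = √11759*(-5) + 4611/28325 = -5*√11759 + 4611/28325 = 4611/28325 - 5*√11759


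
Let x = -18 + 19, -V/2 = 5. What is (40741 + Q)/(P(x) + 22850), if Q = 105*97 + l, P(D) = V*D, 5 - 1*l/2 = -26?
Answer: 12747/5710 ≈ 2.2324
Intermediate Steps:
V = -10 (V = -2*5 = -10)
l = 62 (l = 10 - 2*(-26) = 10 + 52 = 62)
x = 1
P(D) = -10*D
Q = 10247 (Q = 105*97 + 62 = 10185 + 62 = 10247)
(40741 + Q)/(P(x) + 22850) = (40741 + 10247)/(-10*1 + 22850) = 50988/(-10 + 22850) = 50988/22840 = 50988*(1/22840) = 12747/5710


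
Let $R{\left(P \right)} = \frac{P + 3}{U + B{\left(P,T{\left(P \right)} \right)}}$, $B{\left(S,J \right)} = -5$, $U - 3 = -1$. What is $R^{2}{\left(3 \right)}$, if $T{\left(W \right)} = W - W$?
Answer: $4$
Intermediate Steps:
$U = 2$ ($U = 3 - 1 = 2$)
$T{\left(W \right)} = 0$
$R{\left(P \right)} = -1 - \frac{P}{3}$ ($R{\left(P \right)} = \frac{P + 3}{2 - 5} = \frac{3 + P}{-3} = \left(3 + P\right) \left(- \frac{1}{3}\right) = -1 - \frac{P}{3}$)
$R^{2}{\left(3 \right)} = \left(-1 - 1\right)^{2} = \left(-2\right)^{2} = 4$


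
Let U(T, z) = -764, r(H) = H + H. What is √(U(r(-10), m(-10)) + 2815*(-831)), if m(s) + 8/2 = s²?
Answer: I*√2340029 ≈ 1529.7*I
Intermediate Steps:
m(s) = -4 + s²
r(H) = 2*H
√(U(r(-10), m(-10)) + 2815*(-831)) = √(-764 + 2815*(-831)) = √(-764 - 2339265) = √(-2340029) = I*√2340029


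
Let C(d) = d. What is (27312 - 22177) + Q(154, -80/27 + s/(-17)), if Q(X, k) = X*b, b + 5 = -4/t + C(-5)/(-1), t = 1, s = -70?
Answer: 4519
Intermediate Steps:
b = -4 (b = -5 + (-4/1 - 5/(-1)) = -5 + (-4*1 - 5*(-1)) = -5 + (-4 + 5) = -5 + 1 = -4)
Q(X, k) = -4*X (Q(X, k) = X*(-4) = -4*X)
(27312 - 22177) + Q(154, -80/27 + s/(-17)) = (27312 - 22177) - 4*154 = 5135 - 616 = 4519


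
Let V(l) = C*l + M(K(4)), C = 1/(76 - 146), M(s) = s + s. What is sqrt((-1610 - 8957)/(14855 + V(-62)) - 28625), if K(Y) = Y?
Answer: I*sqrt(215206103360595)/86706 ≈ 169.19*I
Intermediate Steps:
M(s) = 2*s
C = -1/70 (C = 1/(-70) = -1/70 ≈ -0.014286)
V(l) = 8 - l/70 (V(l) = -l/70 + 2*4 = -l/70 + 8 = 8 - l/70)
sqrt((-1610 - 8957)/(14855 + V(-62)) - 28625) = sqrt((-1610 - 8957)/(14855 + (8 - 1/70*(-62))) - 28625) = sqrt(-10567/(14855 + (8 + 31/35)) - 28625) = sqrt(-10567/(14855 + 311/35) - 28625) = sqrt(-10567/520236/35 - 28625) = sqrt(-10567*35/520236 - 28625) = sqrt(-369845/520236 - 28625) = sqrt(-14892125345/520236) = I*sqrt(215206103360595)/86706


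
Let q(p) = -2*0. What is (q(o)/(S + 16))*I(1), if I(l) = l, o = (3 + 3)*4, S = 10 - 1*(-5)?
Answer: 0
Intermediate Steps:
S = 15 (S = 10 + 5 = 15)
o = 24 (o = 6*4 = 24)
q(p) = 0
(q(o)/(S + 16))*I(1) = (0/(15 + 16))*1 = (0/31)*1 = ((1/31)*0)*1 = 0*1 = 0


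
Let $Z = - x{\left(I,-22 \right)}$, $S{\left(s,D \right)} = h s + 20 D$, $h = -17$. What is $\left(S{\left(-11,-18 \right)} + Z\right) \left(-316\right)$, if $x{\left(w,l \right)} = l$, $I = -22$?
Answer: $47716$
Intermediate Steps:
$S{\left(s,D \right)} = - 17 s + 20 D$
$Z = 22$ ($Z = \left(-1\right) \left(-22\right) = 22$)
$\left(S{\left(-11,-18 \right)} + Z\right) \left(-316\right) = \left(\left(\left(-17\right) \left(-11\right) + 20 \left(-18\right)\right) + 22\right) \left(-316\right) = \left(\left(187 - 360\right) + 22\right) \left(-316\right) = \left(-173 + 22\right) \left(-316\right) = \left(-151\right) \left(-316\right) = 47716$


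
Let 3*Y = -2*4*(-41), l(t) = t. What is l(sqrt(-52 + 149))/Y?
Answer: 3*sqrt(97)/328 ≈ 0.090081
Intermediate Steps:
Y = 328/3 (Y = (-2*4*(-41))/3 = (-8*(-41))/3 = (1/3)*328 = 328/3 ≈ 109.33)
l(sqrt(-52 + 149))/Y = sqrt(-52 + 149)/(328/3) = sqrt(97)*(3/328) = 3*sqrt(97)/328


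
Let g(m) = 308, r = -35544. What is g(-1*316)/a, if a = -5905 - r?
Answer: 308/29639 ≈ 0.010392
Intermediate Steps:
a = 29639 (a = -5905 - 1*(-35544) = -5905 + 35544 = 29639)
g(-1*316)/a = 308/29639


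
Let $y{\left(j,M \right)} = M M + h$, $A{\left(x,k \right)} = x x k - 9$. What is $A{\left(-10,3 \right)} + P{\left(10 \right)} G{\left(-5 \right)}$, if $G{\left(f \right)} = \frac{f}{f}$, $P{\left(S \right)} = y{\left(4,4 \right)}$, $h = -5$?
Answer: $302$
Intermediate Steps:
$A{\left(x,k \right)} = -9 + k x^{2}$ ($A{\left(x,k \right)} = x^{2} k - 9 = k x^{2} - 9 = -9 + k x^{2}$)
$y{\left(j,M \right)} = -5 + M^{2}$ ($y{\left(j,M \right)} = M M - 5 = M^{2} - 5 = -5 + M^{2}$)
$P{\left(S \right)} = 11$ ($P{\left(S \right)} = -5 + 4^{2} = -5 + 16 = 11$)
$G{\left(f \right)} = 1$
$A{\left(-10,3 \right)} + P{\left(10 \right)} G{\left(-5 \right)} = \left(-9 + 3 \left(-10\right)^{2}\right) + 11 \cdot 1 = \left(-9 + 3 \cdot 100\right) + 11 = \left(-9 + 300\right) + 11 = 291 + 11 = 302$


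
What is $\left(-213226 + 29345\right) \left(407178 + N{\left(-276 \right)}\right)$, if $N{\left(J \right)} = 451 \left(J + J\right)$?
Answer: $-29094755106$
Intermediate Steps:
$N{\left(J \right)} = 902 J$ ($N{\left(J \right)} = 451 \cdot 2 J = 902 J$)
$\left(-213226 + 29345\right) \left(407178 + N{\left(-276 \right)}\right) = \left(-213226 + 29345\right) \left(407178 + 902 \left(-276\right)\right) = - 183881 \left(407178 - 248952\right) = \left(-183881\right) 158226 = -29094755106$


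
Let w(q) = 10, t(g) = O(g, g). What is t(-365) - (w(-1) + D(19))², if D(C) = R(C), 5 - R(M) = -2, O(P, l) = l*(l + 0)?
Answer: 132936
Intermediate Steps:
O(P, l) = l² (O(P, l) = l*l = l²)
t(g) = g²
R(M) = 7 (R(M) = 5 - 1*(-2) = 5 + 2 = 7)
D(C) = 7
t(-365) - (w(-1) + D(19))² = (-365)² - (10 + 7)² = 133225 - 1*17² = 133225 - 1*289 = 133225 - 289 = 132936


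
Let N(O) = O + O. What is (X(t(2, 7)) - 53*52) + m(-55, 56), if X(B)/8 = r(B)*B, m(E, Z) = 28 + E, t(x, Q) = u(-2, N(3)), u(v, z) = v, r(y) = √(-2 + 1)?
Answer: -2783 - 16*I ≈ -2783.0 - 16.0*I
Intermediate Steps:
r(y) = I (r(y) = √(-1) = I)
N(O) = 2*O
t(x, Q) = -2
X(B) = 8*I*B (X(B) = 8*(I*B) = 8*I*B)
(X(t(2, 7)) - 53*52) + m(-55, 56) = (8*I*(-2) - 53*52) + (28 - 55) = (-16*I - 2756) - 27 = (-2756 - 16*I) - 27 = -2783 - 16*I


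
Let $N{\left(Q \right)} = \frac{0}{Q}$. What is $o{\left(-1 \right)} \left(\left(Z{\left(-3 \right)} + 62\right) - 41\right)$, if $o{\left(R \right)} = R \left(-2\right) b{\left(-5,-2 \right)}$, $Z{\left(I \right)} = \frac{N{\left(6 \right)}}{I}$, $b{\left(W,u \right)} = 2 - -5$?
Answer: $294$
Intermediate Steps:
$b{\left(W,u \right)} = 7$ ($b{\left(W,u \right)} = 2 + 5 = 7$)
$N{\left(Q \right)} = 0$
$Z{\left(I \right)} = 0$ ($Z{\left(I \right)} = \frac{0}{I} = 0$)
$o{\left(R \right)} = - 14 R$ ($o{\left(R \right)} = R \left(-2\right) 7 = - 2 R 7 = - 14 R$)
$o{\left(-1 \right)} \left(\left(Z{\left(-3 \right)} + 62\right) - 41\right) = \left(-14\right) \left(-1\right) \left(\left(0 + 62\right) - 41\right) = 14 \left(62 - 41\right) = 14 \cdot 21 = 294$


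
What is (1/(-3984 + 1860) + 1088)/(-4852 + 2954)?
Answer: -2310911/4031352 ≈ -0.57323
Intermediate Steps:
(1/(-3984 + 1860) + 1088)/(-4852 + 2954) = (1/(-2124) + 1088)/(-1898) = (-1/2124 + 1088)*(-1/1898) = (2310911/2124)*(-1/1898) = -2310911/4031352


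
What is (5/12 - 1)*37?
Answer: -259/12 ≈ -21.583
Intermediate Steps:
(5/12 - 1)*37 = -7/12*37 = -259/12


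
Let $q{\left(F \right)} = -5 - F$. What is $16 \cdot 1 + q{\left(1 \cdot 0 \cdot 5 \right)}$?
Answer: $11$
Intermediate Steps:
$16 \cdot 1 + q{\left(1 \cdot 0 \cdot 5 \right)} = 16 \cdot 1 - \left(5 + 1 \cdot 0 \cdot 5\right) = 16 - \left(5 + 0 \cdot 5\right) = 16 - 5 = 11$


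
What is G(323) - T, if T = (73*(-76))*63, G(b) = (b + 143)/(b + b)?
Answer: 112896485/323 ≈ 3.4952e+5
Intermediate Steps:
G(b) = (143 + b)/(2*b) (G(b) = (143 + b)/((2*b)) = (143 + b)*(1/(2*b)) = (143 + b)/(2*b))
T = -349524 (T = -5548*63 = -349524)
G(323) - T = (½)*(143 + 323)/323 - 1*(-349524) = (½)*(1/323)*466 + 349524 = 233/323 + 349524 = 112896485/323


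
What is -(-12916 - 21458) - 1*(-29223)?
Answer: 63597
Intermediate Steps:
-(-12916 - 21458) - 1*(-29223) = -1*(-34374) + 29223 = 34374 + 29223 = 63597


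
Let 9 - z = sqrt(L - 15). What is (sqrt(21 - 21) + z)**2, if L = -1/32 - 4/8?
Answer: (72 - I*sqrt(994))**2/64 ≈ 65.469 - 70.938*I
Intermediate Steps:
L = -17/32 (L = -1*1/32 - 4*1/8 = -1/32 - 1/2 = -17/32 ≈ -0.53125)
z = 9 - I*sqrt(994)/8 (z = 9 - sqrt(-17/32 - 15) = 9 - sqrt(-497/32) = 9 - I*sqrt(994)/8 ≈ 9.0 - 3.941*I)
(sqrt(21 - 21) + z)**2 = (sqrt(21 - 21) + (9 - I*sqrt(994)/8))**2 = (sqrt(0) + (9 - I*sqrt(994)/8))**2 = (0 + (9 - I*sqrt(994)/8))**2 = (9 - I*sqrt(994)/8)**2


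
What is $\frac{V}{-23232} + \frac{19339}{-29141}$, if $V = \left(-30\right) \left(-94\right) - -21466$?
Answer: $- \frac{578500987}{338501856} \approx -1.709$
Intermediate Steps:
$V = 24286$ ($V = 2820 + 21466 = 24286$)
$\frac{V}{-23232} + \frac{19339}{-29141} = \frac{24286}{-23232} + \frac{19339}{-29141} = 24286 \left(- \frac{1}{23232}\right) + 19339 \left(- \frac{1}{29141}\right) = - \frac{12143}{11616} - \frac{19339}{29141} = - \frac{578500987}{338501856}$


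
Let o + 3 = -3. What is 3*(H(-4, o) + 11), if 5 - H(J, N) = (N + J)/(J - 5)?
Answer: 134/3 ≈ 44.667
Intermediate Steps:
o = -6 (o = -3 - 3 = -6)
H(J, N) = 5 - (J + N)/(-5 + J) (H(J, N) = 5 - (N + J)/(J - 5) = 5 - (J + N)/(-5 + J))
3*(H(-4, o) + 11) = 3*((-25 - 1*(-6) + 4*(-4))/(-5 - 4) + 11) = 3*((-25 + 6 - 16)/(-9) + 11) = 3*(-⅑*(-35) + 11) = 3*(35/9 + 11) = 3*(134/9) = 134/3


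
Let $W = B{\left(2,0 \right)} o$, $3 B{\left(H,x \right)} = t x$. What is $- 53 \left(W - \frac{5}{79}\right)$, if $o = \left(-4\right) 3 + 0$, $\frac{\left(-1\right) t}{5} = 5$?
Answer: $\frac{265}{79} \approx 3.3544$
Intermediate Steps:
$t = -25$ ($t = \left(-5\right) 5 = -25$)
$B{\left(H,x \right)} = - \frac{25 x}{3}$ ($B{\left(H,x \right)} = \frac{\left(-25\right) x}{3} = - \frac{25 x}{3}$)
$o = -12$ ($o = -12 + 0 = -12$)
$W = 0$ ($W = \left(- \frac{25}{3}\right) 0 \left(-12\right) = 0 \left(-12\right) = 0$)
$- 53 \left(W - \frac{5}{79}\right) = - 53 \left(0 - \frac{5}{79}\right) = \left(-53\right) \left(- \frac{5}{79}\right) = \frac{265}{79}$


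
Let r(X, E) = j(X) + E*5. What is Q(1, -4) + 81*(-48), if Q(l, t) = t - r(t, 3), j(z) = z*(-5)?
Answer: -3927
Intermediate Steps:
j(z) = -5*z
r(X, E) = -5*X + 5*E (r(X, E) = -5*X + E*5 = -5*X + 5*E)
Q(l, t) = -15 + 6*t (Q(l, t) = t - (-5*t + 5*3) = t - (-5*t + 15) = t - (15 - 5*t) = t + (-15 + 5*t) = -15 + 6*t)
Q(1, -4) + 81*(-48) = (-15 + 6*(-4)) + 81*(-48) = (-15 - 24) - 3888 = -39 - 3888 = -3927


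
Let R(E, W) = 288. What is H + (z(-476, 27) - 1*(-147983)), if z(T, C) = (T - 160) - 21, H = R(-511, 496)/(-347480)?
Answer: 6399104774/43435 ≈ 1.4733e+5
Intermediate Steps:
H = -36/43435 (H = 288/(-347480) = 288*(-1/347480) = -36/43435 ≈ -0.00082882)
z(T, C) = -181 + T (z(T, C) = (-160 + T) - 21 = -181 + T)
H + (z(-476, 27) - 1*(-147983)) = -36/43435 + ((-181 - 476) - 1*(-147983)) = -36/43435 + (-657 + 147983) = -36/43435 + 147326 = 6399104774/43435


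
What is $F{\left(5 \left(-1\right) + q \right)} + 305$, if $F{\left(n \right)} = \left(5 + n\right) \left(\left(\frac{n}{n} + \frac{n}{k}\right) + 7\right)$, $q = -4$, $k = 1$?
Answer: $309$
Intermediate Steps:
$F{\left(n \right)} = \left(5 + n\right) \left(8 + n\right)$ ($F{\left(n \right)} = \left(5 + n\right) \left(\left(\frac{n}{n} + \frac{n}{1}\right) + 7\right) = \left(5 + n\right) \left(\left(1 + n 1\right) + 7\right) = \left(5 + n\right) \left(\left(1 + n\right) + 7\right) = \left(5 + n\right) \left(8 + n\right)$)
$F{\left(5 \left(-1\right) + q \right)} + 305 = \left(40 + \left(5 \left(-1\right) - 4\right)^{2} + 13 \left(5 \left(-1\right) - 4\right)\right) + 305 = \left(40 + \left(-5 - 4\right)^{2} + 13 \left(-5 - 4\right)\right) + 305 = \left(40 + \left(-9\right)^{2} + 13 \left(-9\right)\right) + 305 = \left(40 + 81 - 117\right) + 305 = 4 + 305 = 309$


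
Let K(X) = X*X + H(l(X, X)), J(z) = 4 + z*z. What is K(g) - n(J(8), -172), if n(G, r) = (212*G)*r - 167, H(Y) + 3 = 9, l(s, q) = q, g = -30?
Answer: 2480625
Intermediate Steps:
J(z) = 4 + z²
H(Y) = 6 (H(Y) = -3 + 9 = 6)
K(X) = 6 + X² (K(X) = X*X + 6 = X² + 6 = 6 + X²)
n(G, r) = -167 + 212*G*r (n(G, r) = 212*G*r - 167 = -167 + 212*G*r)
K(g) - n(J(8), -172) = (6 + (-30)²) - (-167 + 212*(4 + 8²)*(-172)) = (6 + 900) - (-167 + 212*(4 + 64)*(-172)) = 906 - (-167 + 212*68*(-172)) = 906 - (-167 - 2479552) = 906 - 1*(-2479719) = 906 + 2479719 = 2480625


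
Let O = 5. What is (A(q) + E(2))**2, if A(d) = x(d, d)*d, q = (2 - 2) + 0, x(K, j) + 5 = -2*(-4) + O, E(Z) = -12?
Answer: 144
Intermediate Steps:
x(K, j) = 8 (x(K, j) = -5 + (-2*(-4) + 5) = -5 + (8 + 5) = -5 + 13 = 8)
q = 0 (q = 0 + 0 = 0)
A(d) = 8*d
(A(q) + E(2))**2 = (8*0 - 12)**2 = (0 - 12)**2 = (-12)**2 = 144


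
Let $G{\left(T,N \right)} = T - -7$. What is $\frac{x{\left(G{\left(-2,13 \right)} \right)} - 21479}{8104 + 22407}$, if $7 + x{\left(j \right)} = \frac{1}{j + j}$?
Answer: $- \frac{214859}{305110} \approx -0.7042$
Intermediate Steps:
$G{\left(T,N \right)} = 7 + T$ ($G{\left(T,N \right)} = T + 7 = 7 + T$)
$x{\left(j \right)} = -7 + \frac{1}{2 j}$ ($x{\left(j \right)} = -7 + \frac{1}{j + j} = -7 + \frac{1}{2 j}$)
$\frac{x{\left(G{\left(-2,13 \right)} \right)} - 21479}{8104 + 22407} = \frac{\left(-7 + \frac{1}{2 \left(7 - 2\right)}\right) - 21479}{8104 + 22407} = \frac{\left(-7 + \frac{1}{2 \cdot 5}\right) - 21479}{30511} = \left(\left(-7 + \frac{1}{2} \cdot \frac{1}{5}\right) - 21479\right) \frac{1}{30511} = \left(\left(-7 + \frac{1}{10}\right) - 21479\right) \frac{1}{30511} = \left(- \frac{69}{10} - 21479\right) \frac{1}{30511} = \left(- \frac{214859}{10}\right) \frac{1}{30511} = - \frac{214859}{305110}$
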